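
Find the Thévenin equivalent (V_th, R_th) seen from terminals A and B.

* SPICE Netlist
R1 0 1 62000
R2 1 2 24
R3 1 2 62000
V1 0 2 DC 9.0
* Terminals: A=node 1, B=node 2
Step 1 — V_th is the open-circuit voltage V_A - V_B (nothing connected across the terminals).
Nodal analysis, taking node 2 as the 0 V reference.
Source V1 fixes V_0 = 9 V.
KCL at each unknown node (sum of currents leaving = 0; resistances in Ω):
  Node 1: (V_1 - 9)/62000 + (V_1 - 0)/24 + (V_1 - 0)/62000 = 0
Collecting terms: 0.0417 × V_1 = 0.0001452  =>  V_1 = 0.003481 V
V_th = V_1 - V_2 = 0.003481 - 0 = 0.003481 V
Step 2 — R_th: zero the source — replace V1 by a short circuit (node 2 merges into node 0) — and find the resistance seen between A (node 1) and B (node 0).
Reduce the network between node 1 (A) and node 0 (B) by series/parallel combination:
  Rp1 = R1 ‖ R2 ‖ R3 (parallel, all between nodes 0 and 1) = 1/(1/62000 + 1/24 + 1/62000) = 23.98 Ω
R_th = 23.98 Ω

Final answer: V_th = 0.003481 V, R_th = 23.98 Ω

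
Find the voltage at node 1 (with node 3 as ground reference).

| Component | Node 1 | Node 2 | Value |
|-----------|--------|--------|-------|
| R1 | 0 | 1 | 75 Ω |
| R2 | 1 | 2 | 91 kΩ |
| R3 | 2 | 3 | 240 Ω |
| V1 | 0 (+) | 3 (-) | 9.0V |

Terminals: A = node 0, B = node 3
Nodal analysis, taking node 3 as the 0 V reference.
Source V1 fixes V_0 = 9 V.
KCL at each unknown node (sum of currents leaving = 0; resistances in Ω):
  Node 1: (V_1 - 9)/75 + (V_1 - V_2)/91000 = 0
  Node 2: (V_2 - V_1)/91000 + (V_2 - 0)/240 = 0
Collecting terms (coefficients in siemens):
  0.01334·V_1 - 0.00001099·V_2 = 0.12
  0.004178·V_2 - 0.00001099·V_1 = 0
Determinant D = (0.01334)(0.004178) - (-0.00001099)(-0.00001099) = 0.00005575
V_1 = [(0.12)(0.004178) - (-0.00001099)(0)]/D = 8.993 V
V_2 = [(0.01334)(0) - (0.12)(-0.00001099)]/D = 0.02365 V
The requested potential is V_1 = 8.993 V.

Final answer: V_1 = 8.993 V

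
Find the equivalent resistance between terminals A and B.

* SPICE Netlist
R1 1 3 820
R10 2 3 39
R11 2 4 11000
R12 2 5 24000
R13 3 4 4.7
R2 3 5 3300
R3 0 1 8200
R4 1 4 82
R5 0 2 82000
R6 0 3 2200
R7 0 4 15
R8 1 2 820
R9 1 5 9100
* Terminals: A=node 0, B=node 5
The network is not a plain series/parallel combination. Inject a 1 A test current into terminal A (node 0) and return it from terminal B (node 5); then R_eq = V_A / (1 A).
Nodal analysis, taking node 5 as the 0 V reference.
Current source I_test pushes 1 A into node 0 and draws it out of node 5.
KCL at each unknown node (sum of currents leaving = 0; resistances in Ω):
  Node 0: (V_0 - V_1)/8200 + (V_0 - V_2)/82000 + (V_0 - V_3)/2200 + (V_0 - V_4)/15 - 1 = 0
  Node 1: (V_1 - V_0)/8200 + (V_1 - V_3)/820 + (V_1 - V_4)/82 + (V_1 - V_2)/820 + (V_1 - 0)/9100 = 0
  Node 2: (V_2 - V_0)/82000 + (V_2 - V_1)/820 + (V_2 - V_3)/39 + (V_2 - V_4)/11000 + (V_2 - 0)/24000 = 0
  Node 3: (V_3 - V_0)/2200 + (V_3 - V_1)/820 + (V_3 - V_2)/39 + (V_3 - 0)/3300 + (V_3 - V_4)/4.7 = 0
  Node 4: (V_4 - V_0)/15 + (V_4 - V_1)/82 + (V_4 - V_2)/11000 + (V_4 - V_3)/4.7 = 0
Collecting terms (coefficients in siemens):
  0.06726·V_0 - 0.000122·V_1 - 0.0000122·V_2 - 0.0004545·V_3 - 0.06667·V_4 = 1
  0.01487·V_1 - 0.000122·V_0 - 0.00122·V_2 - 0.00122·V_3 - 0.0122·V_4 = 0
  0.02701·V_2 - 0.0000122·V_0 - 0.00122·V_1 - 0.02564·V_3 - 0.00009091·V_4 = 0
  0.2404·V_3 - 0.0004545·V_0 - 0.00122·V_1 - 0.02564·V_2 - 0.2128·V_4 = 0
  0.2917·V_4 - 0.06667·V_0 - 0.0122·V_1 - 0.00009091·V_2 - 0.2128·V_3 = 0
Solving these 5 simultaneous equations (Gaussian elimination) gives:
  V_0 = 2222 V, V_1 = 2190 V, V_2 = 2199 V, V_3 = 2203 V
  V_4 = 2207 V
R_eq = V_0 / 1 A = 2222 Ω = 2.222 kΩ

Final answer: 2.222 kΩ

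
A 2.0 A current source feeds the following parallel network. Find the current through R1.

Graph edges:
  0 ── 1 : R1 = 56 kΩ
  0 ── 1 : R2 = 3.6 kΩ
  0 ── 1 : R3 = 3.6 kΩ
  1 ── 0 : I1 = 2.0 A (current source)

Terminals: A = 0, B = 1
All resistors sit directly between nodes 0 and 1, so they are in parallel and share one voltage V; the full source current 2 A splits among them.
1/R_par = 1/56000 + 1/3600 + 1/3600 = 0.0005734 S  =>  R_par = 1744 Ω
V = I × R_par = 2 × 1744 = 3488 V
I_R1 = V/R1 = 3488/56000 = 0.06228 A

Final answer: 0.06228 A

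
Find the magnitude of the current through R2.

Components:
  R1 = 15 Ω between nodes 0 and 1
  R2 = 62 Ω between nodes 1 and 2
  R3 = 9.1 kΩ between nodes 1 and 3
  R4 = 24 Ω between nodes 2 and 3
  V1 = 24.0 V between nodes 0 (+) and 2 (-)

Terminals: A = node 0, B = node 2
Nodal analysis, taking node 2 as the 0 V reference.
Source V1 fixes V_0 = 24 V.
KCL at each unknown node (sum of currents leaving = 0; resistances in Ω):
  Node 1: (V_1 - 24)/15 + (V_1 - 0)/62 + (V_1 - V_3)/9100 = 0
  Node 3: (V_3 - V_1)/9100 + (V_3 - 0)/24 = 0
Collecting terms (coefficients in siemens):
  0.08291·V_1 - 0.0001099·V_3 = 1.6
  0.04178·V_3 - 0.0001099·V_1 = 0
Determinant D = (0.08291)(0.04178) - (-0.0001099)(-0.0001099) = 0.003463
V_1 = [(1.6)(0.04178) - (-0.0001099)(0)]/D = 19.3 V
V_3 = [(0.08291)(0) - (1.6)(-0.0001099)]/D = 0.05076 V
I_R2 = (V_1 - V_2)/R2 = (19.3 - 0)/62 = 0.3113 A
|I_R2| = 0.3113 A

Final answer: |I_R2| = 0.3113 A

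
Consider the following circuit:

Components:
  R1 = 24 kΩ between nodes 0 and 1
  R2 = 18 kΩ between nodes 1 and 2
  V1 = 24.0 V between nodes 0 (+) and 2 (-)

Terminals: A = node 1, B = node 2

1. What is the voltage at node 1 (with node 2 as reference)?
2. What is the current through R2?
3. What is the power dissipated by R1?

Nodal analysis, taking node 2 as the 0 V reference.
Source V1 fixes V_0 = 24 V.
KCL at each unknown node (sum of currents leaving = 0; resistances in Ω):
  Node 1: (V_1 - 24)/24000 + (V_1 - 0)/18000 = 0
Collecting terms: 0.00009722 × V_1 = 0.001  =>  V_1 = 10.29 V
Part 1:
  Read off the nodal solution: V_1 = 10.29 V
Part 2:
  I_R2 = (V_1 - V_2)/R2 = (10.29 - 0)/18000 = 0.0005714 A
  Magnitude: I_R2 = 0.0005714 A
Part 3:
  I_R1 = (V_0 - V_1)/R1 = (24 - 10.29)/24000 = 0.0005714 A
  P_R1 = I_R1² × R1 = (0.0005714)² × 24000 = 0.007837 W

Final answers:
1. V_1 = 10.29 V
2. I_R2 = 0.0005714 A
3. P_R1 = 0.007837 W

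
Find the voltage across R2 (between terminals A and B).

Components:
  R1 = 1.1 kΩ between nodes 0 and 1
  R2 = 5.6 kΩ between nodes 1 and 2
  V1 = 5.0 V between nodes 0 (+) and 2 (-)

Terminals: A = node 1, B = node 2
R1 and R2 are in series across V1 (node 0 → node 1 → node 2), and the output A–B is taken across R2, so this is a voltage divider.
Series current: I = V1/(R1 + R2) = 5/(1100 + 5600) = 5/6700 = 0.0007463 A
V_R2 = I × R2 = V1 × R2/(R1 + R2) = 5 × 5600/6700 = 4.179 V

Final answer: 4.179 V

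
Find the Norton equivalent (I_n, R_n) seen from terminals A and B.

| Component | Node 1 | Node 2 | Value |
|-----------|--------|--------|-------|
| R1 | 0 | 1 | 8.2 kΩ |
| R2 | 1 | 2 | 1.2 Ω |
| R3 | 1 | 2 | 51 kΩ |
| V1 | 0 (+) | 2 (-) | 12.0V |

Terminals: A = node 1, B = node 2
Find the Thévenin equivalent first; then I_n = V_th/R_th and R_n = R_th.
Step 1 — V_th is the open-circuit voltage V_A - V_B (nothing connected across the terminals).
Nodal analysis, taking node 2 as the 0 V reference.
Source V1 fixes V_0 = 12 V.
KCL at each unknown node (sum of currents leaving = 0; resistances in Ω):
  Node 1: (V_1 - 12)/8200 + (V_1 - 0)/1.2 + (V_1 - 0)/51000 = 0
Collecting terms: 0.8335 × V_1 = 0.001463  =>  V_1 = 0.001756 V
V_th = V_1 - V_2 = 0.001756 - 0 = 0.001756 V
Step 2 — R_th: zero the source — replace V1 by a short circuit (node 2 merges into node 0) — and find the resistance seen between A (node 1) and B (node 0).
Reduce the network between node 1 (A) and node 0 (B) by series/parallel combination:
  Rp1 = R1 ‖ R2 ‖ R3 (parallel, all between nodes 0 and 1) = 1/(1/8200 + 1/1.2 + 1/51000) = 1.2 Ω
R_th = 1.2 Ω
I_n = V_th/R_th = 0.001756/1.2 = 0.001463 A, and R_n = R_th = 1.2 Ω

Final answer: I_n = 0.001463 A, R_n = 1.2 Ω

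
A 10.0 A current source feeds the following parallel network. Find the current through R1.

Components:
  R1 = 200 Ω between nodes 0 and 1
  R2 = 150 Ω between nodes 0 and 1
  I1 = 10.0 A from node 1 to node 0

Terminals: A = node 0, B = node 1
All resistors sit directly between nodes 0 and 1, so they are in parallel and share one voltage V; the full source current 10 A splits among them.
1/R_par = 1/200 + 1/150 = 0.01167 S  =>  R_par = 85.71 Ω
V = I × R_par = 10 × 85.71 = 857.1 V
I_R1 = V/R1 = 857.1/200 = 4.286 A

Final answer: 4.286 A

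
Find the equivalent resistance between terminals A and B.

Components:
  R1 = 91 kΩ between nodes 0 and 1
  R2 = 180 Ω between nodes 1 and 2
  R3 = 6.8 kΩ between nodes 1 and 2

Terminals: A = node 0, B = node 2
Reduce the network between node 0 (A) and node 2 (B) by series/parallel combination:
  Rp1 = R2 ‖ R3 (parallel, both between nodes 1 and 2) = 1/(1/180 + 1/6800) = 175.4 Ω
  Rs1 = R1 + Rp1 (series, joined only at node 1) = 91000 + 175.4 = 91180 Ω
R_eq = 91.18 kΩ

Final answer: 91.18 kΩ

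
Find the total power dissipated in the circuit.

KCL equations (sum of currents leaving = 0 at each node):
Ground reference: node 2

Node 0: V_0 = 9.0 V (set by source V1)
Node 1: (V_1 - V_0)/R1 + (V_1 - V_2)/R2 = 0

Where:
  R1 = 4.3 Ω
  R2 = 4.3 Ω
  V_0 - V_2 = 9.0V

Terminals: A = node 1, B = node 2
Nodal analysis, taking node 2 as the 0 V reference.
Source V1 fixes V_0 = 9 V.
KCL at each unknown node (sum of currents leaving = 0; resistances in Ω):
  Node 1: (V_1 - 9)/4.3 + (V_1 - 0)/4.3 = 0
Collecting terms: 0.4651 × V_1 = 2.093  =>  V_1 = 4.5 V
Power in each resistor, P = (ΔV)²/R:
  P_R1 = (9 - 4.5)²/4.3 = 4.709 W
  P_R2 = (4.5 - 0)²/4.3 = 4.709 W
P_total = P_R1 + P_R2 = 9.419 W

Final answer: 9.419 W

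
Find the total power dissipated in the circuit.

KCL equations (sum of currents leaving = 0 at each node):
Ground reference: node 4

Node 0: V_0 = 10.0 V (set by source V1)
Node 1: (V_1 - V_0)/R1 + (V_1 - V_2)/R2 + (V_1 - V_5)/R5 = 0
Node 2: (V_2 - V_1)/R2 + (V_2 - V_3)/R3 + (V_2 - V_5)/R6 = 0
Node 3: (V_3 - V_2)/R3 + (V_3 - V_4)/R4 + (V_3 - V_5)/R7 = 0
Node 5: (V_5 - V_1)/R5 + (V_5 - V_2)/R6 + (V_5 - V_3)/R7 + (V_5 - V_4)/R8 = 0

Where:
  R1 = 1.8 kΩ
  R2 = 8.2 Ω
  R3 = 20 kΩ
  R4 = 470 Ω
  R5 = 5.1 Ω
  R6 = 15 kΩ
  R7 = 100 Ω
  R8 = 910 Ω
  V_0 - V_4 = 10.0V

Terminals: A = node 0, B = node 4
Nodal analysis, taking node 4 as the 0 V reference.
Source V1 fixes V_0 = 10 V.
KCL at each unknown node (sum of currents leaving = 0; resistances in Ω):
  Node 1: (V_1 - 10)/1800 + (V_1 - V_2)/8.2 + (V_1 - V_5)/5.1 = 0
  Node 2: (V_2 - V_1)/8.2 + (V_2 - V_3)/20000 + (V_2 - V_5)/15000 = 0
  Node 3: (V_3 - V_2)/20000 + (V_3 - 0)/470 + (V_3 - V_5)/100 = 0
  Node 5: (V_5 - V_1)/5.1 + (V_5 - V_2)/15000 + (V_5 - V_3)/100 + (V_5 - 0)/910 = 0
Collecting terms (coefficients in siemens):
  0.3186·V_1 - 0.122·V_2 - 0.1961·V_5 = 0.005556
  0.1221·V_2 - 0.122·V_1 - 0.00005·V_3 - 0.00006667·V_5 = 0
  0.01218·V_3 - 0.00005·V_2 - 0.01·V_5 = 0
  0.2072·V_5 - 0.1961·V_1 - 0.00006667·V_2 - 0.01·V_3 = 0
Solving these 4 simultaneous equations (Gaussian elimination) gives:
  V_1 = 1.649 V, V_2 = 1.649 V, V_3 = 1.341 V, V_5 = 1.625 V
Power in each resistor, P = (ΔV)²/R:
  P_R1 = (10 - 1.649)²/1800 = 0.03875 W
  P_R2 = (1.649 - 1.649)²/8.2 = 0.000000002349 W
  P_R3 = (1.649 - 1.341)²/20000 = 0.000004721 W
  P_R4 = (1.341 - 0)²/470 = 0.003828 W
  P_R5 = (1.649 - 1.625)²/5.1 = 0.000109 W
  P_R6 = (1.649 - 1.625)²/15000 = 0.00000003662 W
  P_R7 = (1.341 - 1.625)²/100 = 0.0008057 W
  P_R8 = (0 - 1.625)²/910 = 0.002902 W
P_total = P_R1 + P_R2 + P_R3 + P_R4 + P_R5 + P_R6 + P_R7 + P_R8 = 0.0464 W

Final answer: 0.0464 W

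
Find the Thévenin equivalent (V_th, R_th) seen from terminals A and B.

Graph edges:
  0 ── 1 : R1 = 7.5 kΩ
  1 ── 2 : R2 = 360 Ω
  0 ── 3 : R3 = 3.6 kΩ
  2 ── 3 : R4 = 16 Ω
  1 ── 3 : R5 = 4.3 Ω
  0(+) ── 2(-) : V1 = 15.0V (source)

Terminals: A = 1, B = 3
Step 1 — V_th is the open-circuit voltage V_A - V_B (nothing connected across the terminals).
Nodal analysis, taking node 2 as the 0 V reference.
Source V1 fixes V_0 = 15 V.
KCL at each unknown node (sum of currents leaving = 0; resistances in Ω):
  Node 1: (V_1 - 15)/7500 + (V_1 - 0)/360 + (V_1 - V_3)/4.3 = 0
  Node 3: (V_3 - 15)/3600 + (V_3 - 0)/16 + (V_3 - V_1)/4.3 = 0
Collecting terms (coefficients in siemens):
  0.2355·V_1 - 0.2326·V_3 = 0.002
  0.2953·V_3 - 0.2326·V_1 = 0.004167
Determinant D = (0.2355)(0.2953) - (-0.2326)(-0.2326) = 0.01546
V_1 = [(0.002)(0.2953) - (-0.2326)(0.004167)]/D = 0.1009 V
V_3 = [(0.2355)(0.004167) - (0.002)(-0.2326)]/D = 0.09355 V
V_th = V_1 - V_3 = 0.1009 - 0.09355 = 0.007337 V
Step 2 — R_th: zero the source — replace V1 by a short circuit (node 2 merges into node 0) — and find the resistance seen between A (node 1) and B (node 3).
Reduce the network between node 1 (A) and node 3 (B) by series/parallel combination:
  Rp1 = R1 ‖ R2 (parallel, both between nodes 0 and 1) = 1/(1/7500 + 1/360) = 343.5 Ω
  Rp2 = R3 ‖ R4 (parallel, both between nodes 0 and 3) = 1/(1/3600 + 1/16) = 15.93 Ω
  Rs1 = Rp1 + Rp2 (series, joined only at node 0) = 343.5 + 15.93 = 359.4 Ω
  Rp3 = R5 ‖ Rs1 (parallel, both between nodes 1 and 3) = 1/(1/4.3 + 1/359.4) = 4.249 Ω
R_th = 4.249 Ω

Final answer: V_th = 0.007337 V, R_th = 4.249 Ω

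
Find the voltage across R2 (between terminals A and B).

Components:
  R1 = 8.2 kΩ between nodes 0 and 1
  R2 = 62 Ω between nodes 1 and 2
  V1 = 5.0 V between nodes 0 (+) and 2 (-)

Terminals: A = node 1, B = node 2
R1 and R2 are in series across V1 (node 0 → node 1 → node 2), and the output A–B is taken across R2, so this is a voltage divider.
Series current: I = V1/(R1 + R2) = 5/(8200 + 62) = 5/8262 = 0.0006052 A
V_R2 = I × R2 = V1 × R2/(R1 + R2) = 5 × 62/8262 = 0.03752 V

Final answer: 0.03752 V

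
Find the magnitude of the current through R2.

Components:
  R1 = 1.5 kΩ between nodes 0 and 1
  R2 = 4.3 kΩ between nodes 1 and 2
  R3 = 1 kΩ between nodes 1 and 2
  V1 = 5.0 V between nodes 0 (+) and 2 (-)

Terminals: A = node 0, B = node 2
Nodal analysis, taking node 2 as the 0 V reference.
Source V1 fixes V_0 = 5 V.
KCL at each unknown node (sum of currents leaving = 0; resistances in Ω):
  Node 1: (V_1 - 5)/1500 + (V_1 - 0)/4300 + (V_1 - 0)/1000 = 0
Collecting terms: 0.001899 × V_1 = 0.003333  =>  V_1 = 1.755 V
I_R2 = (V_1 - V_2)/R2 = (1.755 - 0)/4300 = 0.0004082 A
|I_R2| = 0.0004082 A

Final answer: |I_R2| = 0.0004082 A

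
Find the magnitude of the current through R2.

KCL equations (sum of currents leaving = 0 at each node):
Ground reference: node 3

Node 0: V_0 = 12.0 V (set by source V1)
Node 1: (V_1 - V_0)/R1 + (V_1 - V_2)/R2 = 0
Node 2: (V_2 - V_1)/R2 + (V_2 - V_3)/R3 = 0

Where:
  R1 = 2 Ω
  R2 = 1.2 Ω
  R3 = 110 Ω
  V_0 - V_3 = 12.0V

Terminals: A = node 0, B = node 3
Nodal analysis, taking node 3 as the 0 V reference.
Source V1 fixes V_0 = 12 V.
KCL at each unknown node (sum of currents leaving = 0; resistances in Ω):
  Node 1: (V_1 - 12)/2 + (V_1 - V_2)/1.2 = 0
  Node 2: (V_2 - V_1)/1.2 + (V_2 - 0)/110 = 0
Collecting terms (coefficients in siemens):
  1.333·V_1 - 0.8333·V_2 = 6
  0.8424·V_2 - 0.8333·V_1 = 0
Determinant D = (1.333)(0.8424) - (-0.8333)(-0.8333) = 0.4288
V_1 = [(6)(0.8424) - (-0.8333)(0)]/D = 11.79 V
V_2 = [(1.333)(0) - (6)(-0.8333)]/D = 11.66 V
I_R2 = (V_1 - V_2)/R2 = (11.79 - 11.66)/1.2 = 0.106 A
|I_R2| = 0.106 A

Final answer: |I_R2| = 0.106 A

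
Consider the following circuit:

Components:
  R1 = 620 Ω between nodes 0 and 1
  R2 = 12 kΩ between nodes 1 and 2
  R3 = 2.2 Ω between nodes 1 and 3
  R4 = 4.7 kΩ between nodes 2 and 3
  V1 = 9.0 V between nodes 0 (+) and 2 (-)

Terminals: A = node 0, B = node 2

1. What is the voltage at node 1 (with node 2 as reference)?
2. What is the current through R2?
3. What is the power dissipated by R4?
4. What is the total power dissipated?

Nodal analysis, taking node 2 as the 0 V reference.
Source V1 fixes V_0 = 9 V.
KCL at each unknown node (sum of currents leaving = 0; resistances in Ω):
  Node 1: (V_1 - 9)/620 + (V_1 - 0)/12000 + (V_1 - V_3)/2.2 = 0
  Node 3: (V_3 - V_1)/2.2 + (V_3 - 0)/4700 = 0
Collecting terms (coefficients in siemens):
  0.4562·V_1 - 0.4545·V_3 = 0.01452
  0.4548·V_3 - 0.4545·V_1 = 0
Determinant D = (0.4562)(0.4548) - (-0.4545)(-0.4545) = 0.0008681
V_1 = [(0.01452)(0.4548) - (-0.4545)(0)]/D = 7.604 V
V_3 = [(0.4562)(0) - (0.01452)(-0.4545)]/D = 7.601 V
Part 1:
  Read off the nodal solution: V_1 = 7.604 V
Part 2:
  I_R2 = (V_1 - V_2)/R2 = (7.604 - 0)/12000 = 0.0006337 A
  Magnitude: I_R2 = 0.0006337 A
Part 3:
  I_R4 = (V_2 - V_3)/R4 = (0 - 7.601)/4700 = -0.001617 A
  P_R4 = I_R4² × R4 = (-0.001617)² × 4700 = 0.01229 W
Part 4:
  Power in each resistor, P = (ΔV)²/R:
    P_R1 = (9 - 7.604)²/620 = 0.003141 W
    P_R2 = (7.604 - 0)²/12000 = 0.004819 W
    P_R3 = (7.604 - 7.601)²/2.2 = 0.000005754 W
    P_R4 = (0 - 7.601)²/4700 = 0.01229 W
  P_total = P_R1 + P_R2 + P_R3 + P_R4 = 0.02026 W

Final answers:
1. V_1 = 7.604 V
2. I_R2 = 0.0006337 A
3. P_R4 = 0.01229 W
4. P_total = 0.02026 W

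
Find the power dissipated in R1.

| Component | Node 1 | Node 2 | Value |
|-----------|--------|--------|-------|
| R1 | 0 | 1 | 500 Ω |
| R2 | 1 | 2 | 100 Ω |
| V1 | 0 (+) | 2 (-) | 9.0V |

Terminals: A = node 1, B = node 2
Nodal analysis, taking node 2 as the 0 V reference.
Source V1 fixes V_0 = 9 V.
KCL at each unknown node (sum of currents leaving = 0; resistances in Ω):
  Node 1: (V_1 - 9)/500 + (V_1 - 0)/100 = 0
Collecting terms: 0.012 × V_1 = 0.018  =>  V_1 = 1.5 V
I_R1 = (V_0 - V_1)/R1 = (9 - 1.5)/500 = 0.015 A
P_R1 = I_R1² × R1 = (0.015)² × 500 = 0.1125 W

Final answer: 0.1125 W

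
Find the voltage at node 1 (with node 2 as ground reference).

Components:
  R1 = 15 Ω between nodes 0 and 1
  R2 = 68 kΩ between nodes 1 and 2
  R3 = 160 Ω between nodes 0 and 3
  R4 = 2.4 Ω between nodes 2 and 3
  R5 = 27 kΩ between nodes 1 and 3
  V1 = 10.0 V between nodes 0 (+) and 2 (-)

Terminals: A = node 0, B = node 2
Nodal analysis, taking node 2 as the 0 V reference.
Source V1 fixes V_0 = 10 V.
KCL at each unknown node (sum of currents leaving = 0; resistances in Ω):
  Node 1: (V_1 - 10)/15 + (V_1 - 0)/68000 + (V_1 - V_3)/27000 = 0
  Node 3: (V_3 - 10)/160 + (V_3 - 0)/2.4 + (V_3 - V_1)/27000 = 0
Collecting terms (coefficients in siemens):
  0.06672·V_1 - 0.00003704·V_3 = 0.6667
  0.423·V_3 - 0.00003704·V_1 = 0.0625
Determinant D = (0.06672)(0.423) - (-0.00003704)(-0.00003704) = 0.02822
V_1 = [(0.6667)(0.423) - (-0.00003704)(0.0625)]/D = 9.992 V
V_3 = [(0.06672)(0.0625) - (0.6667)(-0.00003704)]/D = 0.1486 V
The requested potential is V_1 = 9.992 V.

Final answer: V_1 = 9.992 V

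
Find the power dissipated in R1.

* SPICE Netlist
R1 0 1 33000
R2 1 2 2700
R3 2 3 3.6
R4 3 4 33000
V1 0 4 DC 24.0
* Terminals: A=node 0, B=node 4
Nodal analysis, taking node 4 as the 0 V reference.
Source V1 fixes V_0 = 24 V.
KCL at each unknown node (sum of currents leaving = 0; resistances in Ω):
  Node 1: (V_1 - 24)/33000 + (V_1 - V_2)/2700 = 0
  Node 2: (V_2 - V_1)/2700 + (V_2 - V_3)/3.6 = 0
  Node 3: (V_3 - V_2)/3.6 + (V_3 - 0)/33000 = 0
Collecting terms (coefficients in siemens):
  0.0004007·V_1 - 0.0003704·V_2 = 0.0007273
  0.2781·V_2 - 0.0003704·V_1 - 0.2778·V_3 = 0
  0.2778·V_3 - 0.2778·V_2 = 0
Solving these 3 simultaneous equations (Gaussian elimination) gives:
  V_1 = 12.47 V, V_2 = 11.53 V, V_3 = 11.53 V
I_R1 = (V_0 - V_1)/R1 = (24 - 12.47)/33000 = 0.0003493 A
P_R1 = I_R1² × R1 = (0.0003493)² × 33000 = 0.004027 W

Final answer: 0.004027 W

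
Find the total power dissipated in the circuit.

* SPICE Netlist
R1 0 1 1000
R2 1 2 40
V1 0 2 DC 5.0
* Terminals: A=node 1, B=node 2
Nodal analysis, taking node 2 as the 0 V reference.
Source V1 fixes V_0 = 5 V.
KCL at each unknown node (sum of currents leaving = 0; resistances in Ω):
  Node 1: (V_1 - 5)/1000 + (V_1 - 0)/40 = 0
Collecting terms: 0.026 × V_1 = 0.005  =>  V_1 = 0.1923 V
Power in each resistor, P = (ΔV)²/R:
  P_R1 = (5 - 0.1923)²/1000 = 0.02311 W
  P_R2 = (0.1923 - 0)²/40 = 0.0009246 W
P_total = P_R1 + P_R2 = 0.02404 W

Final answer: 0.02404 W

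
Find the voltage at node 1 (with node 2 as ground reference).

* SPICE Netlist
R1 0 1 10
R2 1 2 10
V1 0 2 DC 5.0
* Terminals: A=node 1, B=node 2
Nodal analysis, taking node 2 as the 0 V reference.
Source V1 fixes V_0 = 5 V.
KCL at each unknown node (sum of currents leaving = 0; resistances in Ω):
  Node 1: (V_1 - 5)/10 + (V_1 - 0)/10 = 0
Collecting terms: 0.2 × V_1 = 0.5  =>  V_1 = 2.5 V
The requested potential is V_1 = 2.5 V.

Final answer: V_1 = 2.5 V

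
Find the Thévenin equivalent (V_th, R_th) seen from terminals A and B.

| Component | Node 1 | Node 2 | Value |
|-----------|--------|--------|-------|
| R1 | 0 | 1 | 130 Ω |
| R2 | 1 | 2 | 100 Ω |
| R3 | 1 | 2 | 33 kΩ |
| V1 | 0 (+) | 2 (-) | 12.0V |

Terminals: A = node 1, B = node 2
Step 1 — V_th is the open-circuit voltage V_A - V_B (nothing connected across the terminals).
Nodal analysis, taking node 2 as the 0 V reference.
Source V1 fixes V_0 = 12 V.
KCL at each unknown node (sum of currents leaving = 0; resistances in Ω):
  Node 1: (V_1 - 12)/130 + (V_1 - 0)/100 + (V_1 - 0)/33000 = 0
Collecting terms: 0.01772 × V_1 = 0.09231  =>  V_1 = 5.208 V
V_th = V_1 - V_2 = 5.208 - 0 = 5.208 V
Step 2 — R_th: zero the source — replace V1 by a short circuit (node 2 merges into node 0) — and find the resistance seen between A (node 1) and B (node 0).
Reduce the network between node 1 (A) and node 0 (B) by series/parallel combination:
  Rp1 = R1 ‖ R2 ‖ R3 (parallel, all between nodes 0 and 1) = 1/(1/130 + 1/100 + 1/33000) = 56.43 Ω
R_th = 56.43 Ω

Final answer: V_th = 5.208 V, R_th = 56.43 Ω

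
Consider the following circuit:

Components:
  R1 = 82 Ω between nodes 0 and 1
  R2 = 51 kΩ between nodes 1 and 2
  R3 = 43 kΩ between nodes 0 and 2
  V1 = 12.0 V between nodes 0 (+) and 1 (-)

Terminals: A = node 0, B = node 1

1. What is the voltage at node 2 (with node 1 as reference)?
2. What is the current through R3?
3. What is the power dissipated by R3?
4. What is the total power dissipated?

Nodal analysis, taking node 1 as the 0 V reference.
Source V1 fixes V_0 = 12 V.
KCL at each unknown node (sum of currents leaving = 0; resistances in Ω):
  Node 2: (V_2 - 0)/51000 + (V_2 - 12)/43000 = 0
Collecting terms: 0.00004286 × V_2 = 0.0002791  =>  V_2 = 6.511 V
Part 1:
  Read off the nodal solution: V_2 = 6.511 V
Part 2:
  I_R3 = (V_0 - V_2)/R3 = (12 - 6.511)/43000 = 0.0001277 A
  Magnitude: I_R3 = 0.0001277 A
Part 3:
  I_R3 = (V_0 - V_2)/R3 = (12 - 6.511)/43000 = 0.0001277 A
  P_R3 = I_R3² × R3 = (0.0001277)² × 43000 = 0.0007008 W
Part 4:
  Power in each resistor, P = (ΔV)²/R:
    P_R1 = (12 - 0)²/82 = 1.756 W
    P_R2 = (0 - 6.511)²/51000 = 0.0008311 W
    P_R3 = (12 - 6.511)²/43000 = 0.0007008 W
  P_total = P_R1 + P_R2 + P_R3 = 1.758 W

Final answers:
1. V_2 = 6.511 V
2. I_R3 = 0.0001277 A
3. P_R3 = 0.0007008 W
4. P_total = 1.758 W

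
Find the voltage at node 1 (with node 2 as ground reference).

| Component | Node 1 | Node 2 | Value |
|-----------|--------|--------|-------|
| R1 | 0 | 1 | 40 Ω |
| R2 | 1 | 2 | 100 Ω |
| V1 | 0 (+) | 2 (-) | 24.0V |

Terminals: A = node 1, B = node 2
Nodal analysis, taking node 2 as the 0 V reference.
Source V1 fixes V_0 = 24 V.
KCL at each unknown node (sum of currents leaving = 0; resistances in Ω):
  Node 1: (V_1 - 24)/40 + (V_1 - 0)/100 = 0
Collecting terms: 0.035 × V_1 = 0.6  =>  V_1 = 17.14 V
The requested potential is V_1 = 17.14 V.

Final answer: V_1 = 17.14 V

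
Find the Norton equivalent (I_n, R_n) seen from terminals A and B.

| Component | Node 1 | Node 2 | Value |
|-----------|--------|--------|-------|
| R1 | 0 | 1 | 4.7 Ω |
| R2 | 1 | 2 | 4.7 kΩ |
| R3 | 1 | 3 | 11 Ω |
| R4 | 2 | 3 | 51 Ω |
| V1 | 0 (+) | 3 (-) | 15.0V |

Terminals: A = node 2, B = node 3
Find the Thévenin equivalent first; then I_n = V_th/R_th and R_n = R_th.
Step 1 — V_th is the open-circuit voltage V_A - V_B (nothing connected across the terminals).
Nodal analysis, taking node 3 as the 0 V reference.
Source V1 fixes V_0 = 15 V.
KCL at each unknown node (sum of currents leaving = 0; resistances in Ω):
  Node 1: (V_1 - 15)/4.7 + (V_1 - V_2)/4700 + (V_1 - 0)/11 = 0
  Node 2: (V_2 - V_1)/4700 + (V_2 - 0)/51 = 0
Collecting terms (coefficients in siemens):
  0.3039·V_1 - 0.0002128·V_2 = 3.191
  0.01982·V_2 - 0.0002128·V_1 = 0
Determinant D = (0.3039)(0.01982) - (-0.0002128)(-0.0002128) = 0.006023
V_1 = [(3.191)(0.01982) - (-0.0002128)(0)]/D = 10.5 V
V_2 = [(0.3039)(0) - (3.191)(-0.0002128)]/D = 0.1127 V
V_th = V_2 - V_3 = 0.1127 - 0 = 0.1127 V
Step 2 — R_th: zero the source — replace V1 by a short circuit (node 3 merges into node 0) — and find the resistance seen between A (node 2) and B (node 0).
Reduce the network between node 2 (A) and node 0 (B) by series/parallel combination:
  Rp1 = R1 ‖ R3 (parallel, both between nodes 0 and 1) = 1/(1/4.7 + 1/11) = 3.293 Ω
  Rs1 = R2 + Rp1 (series, joined only at node 1) = 4700 + 3.293 = 4703 Ω
  Rp2 = R4 ‖ Rs1 (parallel, both between nodes 0 and 2) = 1/(1/51 + 1/4703) = 50.45 Ω
R_th = 50.45 Ω
I_n = V_th/R_th = 0.1127/50.45 = 0.002235 A, and R_n = R_th = 50.45 Ω

Final answer: I_n = 0.002235 A, R_n = 50.45 Ω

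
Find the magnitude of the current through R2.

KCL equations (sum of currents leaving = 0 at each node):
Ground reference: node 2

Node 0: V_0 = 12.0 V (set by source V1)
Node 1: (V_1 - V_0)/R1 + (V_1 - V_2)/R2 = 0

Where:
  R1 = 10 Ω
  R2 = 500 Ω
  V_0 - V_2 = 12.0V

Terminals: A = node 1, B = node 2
Nodal analysis, taking node 2 as the 0 V reference.
Source V1 fixes V_0 = 12 V.
KCL at each unknown node (sum of currents leaving = 0; resistances in Ω):
  Node 1: (V_1 - 12)/10 + (V_1 - 0)/500 = 0
Collecting terms: 0.102 × V_1 = 1.2  =>  V_1 = 11.76 V
I_R2 = (V_1 - V_2)/R2 = (11.76 - 0)/500 = 0.02353 A
|I_R2| = 0.02353 A

Final answer: |I_R2| = 0.02353 A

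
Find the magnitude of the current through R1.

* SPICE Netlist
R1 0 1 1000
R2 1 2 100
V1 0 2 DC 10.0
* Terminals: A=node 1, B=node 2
Nodal analysis, taking node 2 as the 0 V reference.
Source V1 fixes V_0 = 10 V.
KCL at each unknown node (sum of currents leaving = 0; resistances in Ω):
  Node 1: (V_1 - 10)/1000 + (V_1 - 0)/100 = 0
Collecting terms: 0.011 × V_1 = 0.01  =>  V_1 = 0.9091 V
I_R1 = (V_0 - V_1)/R1 = (10 - 0.9091)/1000 = 0.009091 A
|I_R1| = 0.009091 A

Final answer: |I_R1| = 0.009091 A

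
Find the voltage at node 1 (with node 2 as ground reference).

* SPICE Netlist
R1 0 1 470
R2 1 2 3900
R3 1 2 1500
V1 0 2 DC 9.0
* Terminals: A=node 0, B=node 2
Nodal analysis, taking node 2 as the 0 V reference.
Source V1 fixes V_0 = 9 V.
KCL at each unknown node (sum of currents leaving = 0; resistances in Ω):
  Node 1: (V_1 - 9)/470 + (V_1 - 0)/3900 + (V_1 - 0)/1500 = 0
Collecting terms: 0.003051 × V_1 = 0.01915  =>  V_1 = 6.277 V
The requested potential is V_1 = 6.277 V.

Final answer: V_1 = 6.277 V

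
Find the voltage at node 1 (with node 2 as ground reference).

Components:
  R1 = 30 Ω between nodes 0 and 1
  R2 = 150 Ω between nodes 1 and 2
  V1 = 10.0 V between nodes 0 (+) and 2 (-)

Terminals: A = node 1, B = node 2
Nodal analysis, taking node 2 as the 0 V reference.
Source V1 fixes V_0 = 10 V.
KCL at each unknown node (sum of currents leaving = 0; resistances in Ω):
  Node 1: (V_1 - 10)/30 + (V_1 - 0)/150 = 0
Collecting terms: 0.04 × V_1 = 0.3333  =>  V_1 = 8.333 V
The requested potential is V_1 = 8.333 V.

Final answer: V_1 = 8.333 V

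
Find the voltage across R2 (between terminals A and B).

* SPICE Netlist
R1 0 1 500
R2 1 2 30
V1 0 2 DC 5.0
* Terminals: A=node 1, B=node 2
R1 and R2 are in series across V1 (node 0 → node 1 → node 2), and the output A–B is taken across R2, so this is a voltage divider.
Series current: I = V1/(R1 + R2) = 5/(500 + 30) = 5/530 = 0.009434 A
V_R2 = I × R2 = V1 × R2/(R1 + R2) = 5 × 30/530 = 0.283 V

Final answer: 0.283 V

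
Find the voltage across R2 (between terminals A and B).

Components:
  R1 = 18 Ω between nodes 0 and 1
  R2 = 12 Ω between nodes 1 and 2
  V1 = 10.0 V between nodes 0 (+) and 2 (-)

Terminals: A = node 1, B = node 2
R1 and R2 are in series across V1 (node 0 → node 1 → node 2), and the output A–B is taken across R2, so this is a voltage divider.
Series current: I = V1/(R1 + R2) = 10/(18 + 12) = 10/30 = 0.3333 A
V_R2 = I × R2 = V1 × R2/(R1 + R2) = 10 × 12/30 = 4 V

Final answer: 4 V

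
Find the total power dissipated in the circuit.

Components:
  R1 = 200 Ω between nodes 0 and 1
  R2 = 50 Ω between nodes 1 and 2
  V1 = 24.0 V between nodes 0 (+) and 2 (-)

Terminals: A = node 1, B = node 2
Nodal analysis, taking node 2 as the 0 V reference.
Source V1 fixes V_0 = 24 V.
KCL at each unknown node (sum of currents leaving = 0; resistances in Ω):
  Node 1: (V_1 - 24)/200 + (V_1 - 0)/50 = 0
Collecting terms: 0.025 × V_1 = 0.12  =>  V_1 = 4.8 V
Power in each resistor, P = (ΔV)²/R:
  P_R1 = (24 - 4.8)²/200 = 1.843 W
  P_R2 = (4.8 - 0)²/50 = 0.4608 W
P_total = P_R1 + P_R2 = 2.304 W

Final answer: 2.304 W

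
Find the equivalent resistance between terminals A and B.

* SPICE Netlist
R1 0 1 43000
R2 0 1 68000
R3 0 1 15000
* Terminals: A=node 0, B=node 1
Reduce the network between node 0 (A) and node 1 (B) by series/parallel combination:
  Rp1 = R1 ‖ R2 ‖ R3 (parallel, all between nodes 0 and 1) = 1/(1/43000 + 1/68000 + 1/15000) = 9558 Ω
R_eq = 9.558 kΩ

Final answer: 9.558 kΩ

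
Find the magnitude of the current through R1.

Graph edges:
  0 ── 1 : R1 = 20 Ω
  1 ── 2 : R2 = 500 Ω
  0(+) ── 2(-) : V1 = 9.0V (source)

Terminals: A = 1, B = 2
Nodal analysis, taking node 2 as the 0 V reference.
Source V1 fixes V_0 = 9 V.
KCL at each unknown node (sum of currents leaving = 0; resistances in Ω):
  Node 1: (V_1 - 9)/20 + (V_1 - 0)/500 = 0
Collecting terms: 0.052 × V_1 = 0.45  =>  V_1 = 8.654 V
I_R1 = (V_0 - V_1)/R1 = (9 - 8.654)/20 = 0.01731 A
|I_R1| = 0.01731 A

Final answer: |I_R1| = 0.01731 A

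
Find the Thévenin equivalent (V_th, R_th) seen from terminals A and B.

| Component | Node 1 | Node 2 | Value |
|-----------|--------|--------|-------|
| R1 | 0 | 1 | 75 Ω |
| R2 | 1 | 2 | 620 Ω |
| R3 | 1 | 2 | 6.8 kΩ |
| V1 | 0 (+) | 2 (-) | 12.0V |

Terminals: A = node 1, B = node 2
Step 1 — V_th is the open-circuit voltage V_A - V_B (nothing connected across the terminals).
Nodal analysis, taking node 2 as the 0 V reference.
Source V1 fixes V_0 = 12 V.
KCL at each unknown node (sum of currents leaving = 0; resistances in Ω):
  Node 1: (V_1 - 12)/75 + (V_1 - 0)/620 + (V_1 - 0)/6800 = 0
Collecting terms: 0.01509 × V_1 = 0.16  =>  V_1 = 10.6 V
V_th = V_1 - V_2 = 10.6 - 0 = 10.6 V
Step 2 — R_th: zero the source — replace V1 by a short circuit (node 2 merges into node 0) — and find the resistance seen between A (node 1) and B (node 0).
Reduce the network between node 1 (A) and node 0 (B) by series/parallel combination:
  Rp1 = R1 ‖ R2 ‖ R3 (parallel, all between nodes 0 and 1) = 1/(1/75 + 1/620 + 1/6800) = 66.25 Ω
R_th = 66.25 Ω

Final answer: V_th = 10.6 V, R_th = 66.25 Ω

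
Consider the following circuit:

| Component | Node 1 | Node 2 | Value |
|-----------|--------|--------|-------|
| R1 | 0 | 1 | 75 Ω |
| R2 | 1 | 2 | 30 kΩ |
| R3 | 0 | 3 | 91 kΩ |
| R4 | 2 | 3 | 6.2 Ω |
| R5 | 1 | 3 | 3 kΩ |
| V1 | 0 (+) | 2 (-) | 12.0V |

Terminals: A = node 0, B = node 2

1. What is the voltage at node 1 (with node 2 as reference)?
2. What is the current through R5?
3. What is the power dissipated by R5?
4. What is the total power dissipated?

Nodal analysis, taking node 2 as the 0 V reference.
Source V1 fixes V_0 = 12 V.
KCL at each unknown node (sum of currents leaving = 0; resistances in Ω):
  Node 1: (V_1 - 12)/75 + (V_1 - 0)/30000 + (V_1 - V_3)/3000 = 0
  Node 3: (V_3 - 12)/91000 + (V_3 - 0)/6.2 + (V_3 - V_1)/3000 = 0
Collecting terms (coefficients in siemens):
  0.0137·V_1 - 0.0003333·V_3 = 0.16
  0.1616·V_3 - 0.0003333·V_1 = 0.0001319
Determinant D = (0.0137)(0.1616) - (-0.0003333)(-0.0003333) = 0.002214
V_1 = [(0.16)(0.1616) - (-0.0003333)(0.0001319)]/D = 11.68 V
V_3 = [(0.0137)(0.0001319) - (0.16)(-0.0003333)]/D = 0.0249 V
Part 1:
  Read off the nodal solution: V_1 = 11.68 V
Part 2:
  I_R5 = (V_1 - V_3)/R5 = (11.68 - 0.0249)/3000 = 0.003885 A
  Magnitude: I_R5 = 0.003885 A
Part 3:
  I_R5 = (V_1 - V_3)/R5 = (11.68 - 0.0249)/3000 = 0.003885 A
  P_R5 = I_R5² × R5 = (0.003885)² × 3000 = 0.04528 W
Part 4:
  Power in each resistor, P = (ΔV)²/R:
    P_R1 = (12 - 11.68)²/75 = 0.00137 W
    P_R2 = (11.68 - 0)²/30000 = 0.004547 W
    P_R3 = (12 - 0.0249)²/91000 = 0.001576 W
    P_R4 = (0 - 0.0249)²/6.2 = 0.0001 W
    P_R5 = (11.68 - 0.0249)²/3000 = 0.04528 W
  P_total = P_R1 + P_R2 + P_R3 + P_R4 + P_R5 = 0.05287 W

Final answers:
1. V_1 = 11.68 V
2. I_R5 = 0.003885 A
3. P_R5 = 0.04528 W
4. P_total = 0.05287 W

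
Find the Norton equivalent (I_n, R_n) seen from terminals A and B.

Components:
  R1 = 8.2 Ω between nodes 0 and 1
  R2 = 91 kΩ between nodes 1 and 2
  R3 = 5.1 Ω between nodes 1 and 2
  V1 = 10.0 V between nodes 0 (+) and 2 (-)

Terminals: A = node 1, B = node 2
Find the Thévenin equivalent first; then I_n = V_th/R_th and R_n = R_th.
Step 1 — V_th is the open-circuit voltage V_A - V_B (nothing connected across the terminals).
Nodal analysis, taking node 2 as the 0 V reference.
Source V1 fixes V_0 = 10 V.
KCL at each unknown node (sum of currents leaving = 0; resistances in Ω):
  Node 1: (V_1 - 10)/8.2 + (V_1 - 0)/91000 + (V_1 - 0)/5.1 = 0
Collecting terms: 0.318 × V_1 = 1.22  =>  V_1 = 3.834 V
V_th = V_1 - V_2 = 3.834 - 0 = 3.834 V
Step 2 — R_th: zero the source — replace V1 by a short circuit (node 2 merges into node 0) — and find the resistance seen between A (node 1) and B (node 0).
Reduce the network between node 1 (A) and node 0 (B) by series/parallel combination:
  Rp1 = R1 ‖ R2 ‖ R3 (parallel, all between nodes 0 and 1) = 1/(1/8.2 + 1/91000 + 1/5.1) = 3.144 Ω
R_th = 3.144 Ω
I_n = V_th/R_th = 3.834/3.144 = 1.22 A, and R_n = R_th = 3.144 Ω

Final answer: I_n = 1.22 A, R_n = 3.144 Ω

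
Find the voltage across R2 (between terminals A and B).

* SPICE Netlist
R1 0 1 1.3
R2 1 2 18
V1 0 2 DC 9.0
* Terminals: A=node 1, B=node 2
R1 and R2 are in series across V1 (node 0 → node 1 → node 2), and the output A–B is taken across R2, so this is a voltage divider.
Series current: I = V1/(R1 + R2) = 9/(1.3 + 18) = 9/19.3 = 0.4663 A
V_R2 = I × R2 = V1 × R2/(R1 + R2) = 9 × 18/19.3 = 8.394 V

Final answer: 8.394 V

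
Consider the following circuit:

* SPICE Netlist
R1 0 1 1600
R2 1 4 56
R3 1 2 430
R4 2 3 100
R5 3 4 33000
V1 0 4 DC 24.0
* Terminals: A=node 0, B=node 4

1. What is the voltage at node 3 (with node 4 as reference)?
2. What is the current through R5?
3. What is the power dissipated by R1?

Nodal analysis, taking node 4 as the 0 V reference.
Source V1 fixes V_0 = 24 V.
KCL at each unknown node (sum of currents leaving = 0; resistances in Ω):
  Node 1: (V_1 - 24)/1600 + (V_1 - 0)/56 + (V_1 - V_2)/430 = 0
  Node 2: (V_2 - V_1)/430 + (V_2 - V_3)/100 = 0
  Node 3: (V_3 - V_2)/100 + (V_3 - 0)/33000 = 0
Collecting terms (coefficients in siemens):
  0.02081·V_1 - 0.002326·V_2 = 0.015
  0.01233·V_2 - 0.002326·V_1 - 0.01·V_3 = 0
  0.01003·V_3 - 0.01·V_2 = 0
Solving these 3 simultaneous equations (Gaussian elimination) gives:
  V_1 = 0.8103 V, V_2 = 0.7999 V, V_3 = 0.7975 V
Part 1:
  Read off the nodal solution: V_3 = 0.7975 V
Part 2:
  I_R5 = (V_3 - V_4)/R5 = (0.7975 - 0)/33000 = 0.00002417 A
  Magnitude: I_R5 = 0.00002417 A
Part 3:
  I_R1 = (V_0 - V_1)/R1 = (24 - 0.8103)/1600 = 0.01449 A
  P_R1 = I_R1² × R1 = (0.01449)² × 1600 = 0.3361 W

Final answers:
1. V_3 = 0.7975 V
2. I_R5 = 2.417e-05 A
3. P_R1 = 0.3361 W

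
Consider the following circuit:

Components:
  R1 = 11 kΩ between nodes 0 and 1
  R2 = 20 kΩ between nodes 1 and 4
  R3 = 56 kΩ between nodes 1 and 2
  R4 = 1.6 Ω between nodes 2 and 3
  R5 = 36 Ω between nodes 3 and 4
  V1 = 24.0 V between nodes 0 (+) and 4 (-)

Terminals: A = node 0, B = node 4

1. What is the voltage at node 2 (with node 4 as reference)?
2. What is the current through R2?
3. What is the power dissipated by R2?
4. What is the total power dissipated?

Nodal analysis, taking node 4 as the 0 V reference.
Source V1 fixes V_0 = 24 V.
KCL at each unknown node (sum of currents leaving = 0; resistances in Ω):
  Node 1: (V_1 - 24)/11000 + (V_1 - 0)/20000 + (V_1 - V_2)/56000 = 0
  Node 2: (V_2 - V_1)/56000 + (V_2 - V_3)/1.6 = 0
  Node 3: (V_3 - V_2)/1.6 + (V_3 - 0)/36 = 0
Collecting terms (coefficients in siemens):
  0.0001588·V_1 - 0.00001786·V_2 = 0.002182
  0.625·V_2 - 0.00001786·V_1 - 0.625·V_3 = 0
  0.6528·V_3 - 0.625·V_2 = 0
Solving these 3 simultaneous equations (Gaussian elimination) gives:
  V_1 = 13.74 V, V_2 = 0.009221 V, V_3 = 0.008829 V
Part 1:
  Read off the nodal solution: V_2 = 0.009221 V
Part 2:
  I_R2 = (V_1 - V_4)/R2 = (13.74 - 0)/20000 = 0.0006872 A
  Magnitude: I_R2 = 0.0006872 A
Part 3:
  I_R2 = (V_1 - V_4)/R2 = (13.74 - 0)/20000 = 0.0006872 A
  P_R2 = I_R2² × R2 = (0.0006872)² × 20000 = 0.009444 W
Part 4:
  Power in each resistor, P = (ΔV)²/R:
    P_R1 = (24 - 13.74)²/11000 = 0.009563 W
    P_R2 = (13.74 - 0)²/20000 = 0.009444 W
    P_R3 = (13.74 - 0.009221)²/56000 = 0.003368 W
    P_R4 = (0.009221 - 0.008829)²/1.6 = 0.00000009624 W
    P_R5 = (0.008829 - 0)²/36 = 0.000002165 W
  P_total = P_R1 + P_R2 + P_R3 + P_R4 + P_R5 = 0.02238 W

Final answers:
1. V_2 = 0.009221 V
2. I_R2 = 0.0006872 A
3. P_R2 = 0.009444 W
4. P_total = 0.02238 W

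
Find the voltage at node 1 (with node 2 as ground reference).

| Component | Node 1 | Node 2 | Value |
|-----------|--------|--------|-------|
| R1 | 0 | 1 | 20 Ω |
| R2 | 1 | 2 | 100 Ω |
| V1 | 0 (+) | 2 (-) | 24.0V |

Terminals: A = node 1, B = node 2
Nodal analysis, taking node 2 as the 0 V reference.
Source V1 fixes V_0 = 24 V.
KCL at each unknown node (sum of currents leaving = 0; resistances in Ω):
  Node 1: (V_1 - 24)/20 + (V_1 - 0)/100 = 0
Collecting terms: 0.06 × V_1 = 1.2  =>  V_1 = 20 V
The requested potential is V_1 = 20 V.

Final answer: V_1 = 20 V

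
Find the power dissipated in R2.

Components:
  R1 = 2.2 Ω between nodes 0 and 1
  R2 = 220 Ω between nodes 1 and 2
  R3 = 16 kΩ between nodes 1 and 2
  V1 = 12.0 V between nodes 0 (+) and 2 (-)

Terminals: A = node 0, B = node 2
Nodal analysis, taking node 2 as the 0 V reference.
Source V1 fixes V_0 = 12 V.
KCL at each unknown node (sum of currents leaving = 0; resistances in Ω):
  Node 1: (V_1 - 12)/2.2 + (V_1 - 0)/220 + (V_1 - 0)/16000 = 0
Collecting terms: 0.4592 × V_1 = 5.455  =>  V_1 = 11.88 V
I_R2 = (V_1 - V_2)/R2 = (11.88 - 0)/220 = 0.054 A
P_R2 = I_R2² × R2 = (0.054)² × 220 = 0.6415 W

Final answer: 0.6415 W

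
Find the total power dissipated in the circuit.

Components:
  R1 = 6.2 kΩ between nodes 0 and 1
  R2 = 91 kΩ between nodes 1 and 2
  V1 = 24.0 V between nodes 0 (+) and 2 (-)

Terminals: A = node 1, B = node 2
Nodal analysis, taking node 2 as the 0 V reference.
Source V1 fixes V_0 = 24 V.
KCL at each unknown node (sum of currents leaving = 0; resistances in Ω):
  Node 1: (V_1 - 24)/6200 + (V_1 - 0)/91000 = 0
Collecting terms: 0.0001723 × V_1 = 0.003871  =>  V_1 = 22.47 V
Power in each resistor, P = (ΔV)²/R:
  P_R1 = (24 - 22.47)²/6200 = 0.000378 W
  P_R2 = (22.47 - 0)²/91000 = 0.005548 W
P_total = P_R1 + P_R2 = 0.005926 W

Final answer: 0.005926 W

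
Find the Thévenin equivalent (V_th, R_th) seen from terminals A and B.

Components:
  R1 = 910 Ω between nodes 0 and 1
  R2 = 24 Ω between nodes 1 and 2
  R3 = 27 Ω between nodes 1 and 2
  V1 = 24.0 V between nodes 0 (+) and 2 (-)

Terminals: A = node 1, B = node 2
Step 1 — V_th is the open-circuit voltage V_A - V_B (nothing connected across the terminals).
Nodal analysis, taking node 2 as the 0 V reference.
Source V1 fixes V_0 = 24 V.
KCL at each unknown node (sum of currents leaving = 0; resistances in Ω):
  Node 1: (V_1 - 24)/910 + (V_1 - 0)/24 + (V_1 - 0)/27 = 0
Collecting terms: 0.0798 × V_1 = 0.02637  =>  V_1 = 0.3305 V
V_th = V_1 - V_2 = 0.3305 - 0 = 0.3305 V
Step 2 — R_th: zero the source — replace V1 by a short circuit (node 2 merges into node 0) — and find the resistance seen between A (node 1) and B (node 0).
Reduce the network between node 1 (A) and node 0 (B) by series/parallel combination:
  Rp1 = R1 ‖ R2 ‖ R3 (parallel, all between nodes 0 and 1) = 1/(1/910 + 1/24 + 1/27) = 12.53 Ω
R_th = 12.53 Ω

Final answer: V_th = 0.3305 V, R_th = 12.53 Ω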